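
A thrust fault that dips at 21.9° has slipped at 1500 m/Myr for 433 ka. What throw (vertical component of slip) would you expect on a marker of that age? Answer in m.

242 m

dip-slip = rate × time = 1500 m/Myr × 433 ka = 649.5 m
throw = dip-slip × sin(dip) = 649.5 × sin(21.9°) = 242 m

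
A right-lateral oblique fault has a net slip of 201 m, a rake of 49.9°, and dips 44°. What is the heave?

111 m

dip-slip = net slip × sin(rake) = 201 m × sin(49.9°) = 153.7 m
heave = dip-slip × cos(dip) = 153.7 × cos(44°) = 111 m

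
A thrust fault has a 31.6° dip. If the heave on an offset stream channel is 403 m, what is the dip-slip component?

dip-slip = heave / cos(dip) = 403 / cos(31.6°) = 473 m

473 m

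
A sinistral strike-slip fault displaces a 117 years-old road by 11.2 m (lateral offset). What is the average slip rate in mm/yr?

95.7 mm/yr

rate = 11.2 m / 117 years = 0.0957 m/yr = 95.7 mm/yr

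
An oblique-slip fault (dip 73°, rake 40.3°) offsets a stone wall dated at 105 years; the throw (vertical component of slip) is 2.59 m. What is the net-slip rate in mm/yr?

39.9 mm/yr

dip-slip = throw / sin(dip) = 2.59 / sin(73°) = 2.708 m
net slip = dip-slip / sin(rake) = 2.708 / sin(40.3°) = 4.187 m
rate = 4.187 m / 105 years = 0.0399 m/yr = 39.9 mm/yr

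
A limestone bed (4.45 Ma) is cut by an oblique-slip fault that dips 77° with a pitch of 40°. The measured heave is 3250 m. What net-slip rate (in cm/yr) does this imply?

dip-slip = heave / cos(dip) = 3250 / cos(77°) = 14450 m
net slip = dip-slip / sin(rake) = 14450 / sin(40°) = 22480 m
rate = 22480 m / 4.45 Ma = 0.00505 m/yr = 0.505 cm/yr

0.505 cm/yr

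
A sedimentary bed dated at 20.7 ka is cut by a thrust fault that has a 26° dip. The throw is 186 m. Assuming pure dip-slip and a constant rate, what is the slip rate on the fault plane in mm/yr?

20.5 mm/yr

dip-slip = throw / sin(dip) = 186 m / sin(26°) = 424.3 m
rate = 424.3 m / 20.7 ka = 0.0205 m/yr = 20.5 mm/yr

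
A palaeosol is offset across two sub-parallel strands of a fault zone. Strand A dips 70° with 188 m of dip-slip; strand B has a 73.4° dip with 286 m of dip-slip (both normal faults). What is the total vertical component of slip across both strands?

451 m

throw_A = 188 × sin(70°) = 176.7 m
throw_B = 286 × sin(73.4°) = 274.1 m
total = 176.7 + 274.1 = 451 m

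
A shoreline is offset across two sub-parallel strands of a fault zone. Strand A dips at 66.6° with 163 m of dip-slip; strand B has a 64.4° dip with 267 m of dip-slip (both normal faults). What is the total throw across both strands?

390 m

throw_A = 163 × sin(66.6°) = 149.6 m
throw_B = 267 × sin(64.4°) = 240.8 m
total = 149.6 + 240.8 = 390 m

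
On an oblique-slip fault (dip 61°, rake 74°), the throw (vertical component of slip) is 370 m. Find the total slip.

440 m

dip-slip = throw / sin(dip) = 370 / sin(61°) = 423 m
net slip = dip-slip / sin(rake) = 423 / sin(74°) = 440 m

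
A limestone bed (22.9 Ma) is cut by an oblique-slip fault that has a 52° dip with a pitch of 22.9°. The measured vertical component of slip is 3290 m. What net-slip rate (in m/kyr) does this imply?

dip-slip = throw / sin(dip) = 3290 / sin(52°) = 4175 m
net slip = dip-slip / sin(rake) = 4175 / sin(22.9°) = 10730 m
rate = 10730 m / 22.9 Ma = 0.000469 m/yr = 0.469 m/kyr

0.469 m/kyr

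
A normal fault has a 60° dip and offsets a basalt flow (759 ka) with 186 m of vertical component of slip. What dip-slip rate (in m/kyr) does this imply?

dip-slip = throw / sin(dip) = 186 m / sin(60°) = 214.8 m
rate = 214.8 m / 759 ka = 0.000283 m/yr = 0.283 m/kyr

0.283 m/kyr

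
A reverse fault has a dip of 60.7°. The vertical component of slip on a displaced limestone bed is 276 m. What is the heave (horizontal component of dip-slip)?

heave = throw / tan(dip) = 276 / tan(60.7°) = 155 m

155 m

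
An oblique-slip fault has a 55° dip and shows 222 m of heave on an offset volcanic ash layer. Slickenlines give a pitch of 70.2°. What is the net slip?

411 m

dip-slip = heave / cos(dip) = 222 / cos(55°) = 387 m
net slip = dip-slip / sin(rake) = 387 / sin(70.2°) = 411 m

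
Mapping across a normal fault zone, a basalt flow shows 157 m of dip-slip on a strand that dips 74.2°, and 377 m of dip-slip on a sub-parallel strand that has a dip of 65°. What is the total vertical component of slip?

throw_A = 157 × sin(74.2°) = 151.1 m
throw_B = 377 × sin(65°) = 341.7 m
total = 151.1 + 341.7 = 493 m

493 m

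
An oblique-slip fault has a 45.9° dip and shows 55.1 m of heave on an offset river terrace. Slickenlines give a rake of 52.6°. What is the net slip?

dip-slip = heave / cos(dip) = 55.1 / cos(45.9°) = 79.18 m
net slip = dip-slip / sin(rake) = 79.18 / sin(52.6°) = 99.7 m

99.7 m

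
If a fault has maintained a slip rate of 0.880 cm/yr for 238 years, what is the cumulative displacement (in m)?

slip = rate × time = 0.880 cm/yr × 238 years = 2.09 m

2.09 m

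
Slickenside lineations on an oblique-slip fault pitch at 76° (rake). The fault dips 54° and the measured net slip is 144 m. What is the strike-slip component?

34.8 m

strike-slip = net slip × cos(rake) = 144 m × cos(76°) = 34.8 m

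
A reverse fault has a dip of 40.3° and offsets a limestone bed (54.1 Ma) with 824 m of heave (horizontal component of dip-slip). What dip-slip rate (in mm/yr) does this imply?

dip-slip = heave / cos(dip) = 824 m / cos(40.3°) = 1080 m
rate = 1080 m / 54.1 Ma = 0.0000200 m/yr = 0.0200 mm/yr

0.0200 mm/yr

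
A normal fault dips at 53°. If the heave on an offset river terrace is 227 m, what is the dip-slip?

dip-slip = heave / cos(dip) = 227 / cos(53°) = 377 m

377 m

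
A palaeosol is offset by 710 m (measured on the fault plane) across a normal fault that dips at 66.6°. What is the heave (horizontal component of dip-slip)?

heave = dip-slip × cos(dip) = 710 m × cos(66.6°) = 282 m

282 m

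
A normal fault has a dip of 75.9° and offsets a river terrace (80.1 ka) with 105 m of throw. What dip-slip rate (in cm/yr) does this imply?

0.135 cm/yr

dip-slip = throw / sin(dip) = 105 m / sin(75.9°) = 108.3 m
rate = 108.3 m / 80.1 ka = 0.00135 m/yr = 0.135 cm/yr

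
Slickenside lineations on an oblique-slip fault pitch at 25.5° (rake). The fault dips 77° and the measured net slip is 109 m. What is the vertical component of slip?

dip-slip = net slip × sin(rake) = 109 m × sin(25.5°) = 46.93 m
throw = dip-slip × sin(dip) = 46.93 × sin(77°) = 45.7 m

45.7 m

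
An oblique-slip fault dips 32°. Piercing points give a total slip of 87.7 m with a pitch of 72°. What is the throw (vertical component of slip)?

dip-slip = net slip × sin(rake) = 87.7 m × sin(72°) = 83.41 m
throw = dip-slip × sin(dip) = 83.41 × sin(32°) = 44.2 m

44.2 m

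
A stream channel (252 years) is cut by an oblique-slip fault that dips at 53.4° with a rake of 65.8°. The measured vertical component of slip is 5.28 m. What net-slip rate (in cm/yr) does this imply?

dip-slip = throw / sin(dip) = 5.28 / sin(53.4°) = 6.577 m
net slip = dip-slip / sin(rake) = 6.577 / sin(65.8°) = 7.210 m
rate = 7.210 m / 252 years = 0.0286 m/yr = 2.86 cm/yr

2.86 cm/yr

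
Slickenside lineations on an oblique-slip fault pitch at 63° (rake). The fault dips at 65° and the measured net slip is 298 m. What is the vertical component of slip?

dip-slip = net slip × sin(rake) = 298 m × sin(63°) = 265.5 m
throw = dip-slip × sin(dip) = 265.5 × sin(65°) = 241 m

241 m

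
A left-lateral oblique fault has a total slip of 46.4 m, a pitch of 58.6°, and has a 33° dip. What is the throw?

21.6 m

dip-slip = net slip × sin(rake) = 46.4 m × sin(58.6°) = 39.60 m
throw = dip-slip × sin(dip) = 39.60 × sin(33°) = 21.6 m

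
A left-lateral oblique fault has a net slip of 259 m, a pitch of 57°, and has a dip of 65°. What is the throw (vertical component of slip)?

dip-slip = net slip × sin(rake) = 259 m × sin(57°) = 217.2 m
throw = dip-slip × sin(dip) = 217.2 × sin(65°) = 197 m

197 m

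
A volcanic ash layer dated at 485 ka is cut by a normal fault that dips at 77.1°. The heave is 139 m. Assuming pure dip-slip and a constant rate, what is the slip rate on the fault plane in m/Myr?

1280 m/Myr

dip-slip = heave / cos(dip) = 139 m / cos(77.1°) = 622.6 m
rate = 622.6 m / 485 ka = 0.00128 m/yr = 1280 m/Myr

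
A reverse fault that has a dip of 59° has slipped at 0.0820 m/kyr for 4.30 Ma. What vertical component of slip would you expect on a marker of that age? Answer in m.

dip-slip = rate × time = 0.0820 m/kyr × 4.30 Ma = 352.6 m
throw = dip-slip × sin(dip) = 352.6 × sin(59°) = 302 m

302 m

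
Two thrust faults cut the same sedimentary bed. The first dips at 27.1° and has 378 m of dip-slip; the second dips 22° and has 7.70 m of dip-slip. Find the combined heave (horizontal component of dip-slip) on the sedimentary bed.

heave_A = 378 × cos(27.1°) = 336.5 m
heave_B = 7.70 × cos(22°) = 7.139 m
total = 336.5 + 7.139 = 344 m

344 m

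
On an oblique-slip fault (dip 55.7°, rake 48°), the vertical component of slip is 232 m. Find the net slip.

378 m

dip-slip = throw / sin(dip) = 232 / sin(55.7°) = 280.8 m
net slip = dip-slip / sin(rake) = 280.8 / sin(48°) = 378 m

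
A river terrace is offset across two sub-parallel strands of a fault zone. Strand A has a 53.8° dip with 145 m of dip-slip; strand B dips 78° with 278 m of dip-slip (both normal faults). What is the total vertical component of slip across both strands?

389 m

throw_A = 145 × sin(53.8°) = 117 m
throw_B = 278 × sin(78°) = 271.9 m
total = 117 + 271.9 = 389 m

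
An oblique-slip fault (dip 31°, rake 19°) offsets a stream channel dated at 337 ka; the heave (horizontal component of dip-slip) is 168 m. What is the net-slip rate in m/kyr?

1.79 m/kyr

dip-slip = heave / cos(dip) = 168 / cos(31°) = 196 m
net slip = dip-slip / sin(rake) = 196 / sin(19°) = 602 m
rate = 602 m / 337 ka = 0.00179 m/yr = 1.79 m/kyr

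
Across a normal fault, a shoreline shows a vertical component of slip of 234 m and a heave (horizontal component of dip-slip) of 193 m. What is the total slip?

303 m

net slip = √(throw² + heave²) = √(234² + 193²) = 303 m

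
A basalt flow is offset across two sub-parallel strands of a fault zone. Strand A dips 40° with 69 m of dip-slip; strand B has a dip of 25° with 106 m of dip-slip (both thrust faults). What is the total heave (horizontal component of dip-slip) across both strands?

149 m

heave_A = 69 × cos(40°) = 52.86 m
heave_B = 106 × cos(25°) = 96.07 m
total = 52.86 + 96.07 = 149 m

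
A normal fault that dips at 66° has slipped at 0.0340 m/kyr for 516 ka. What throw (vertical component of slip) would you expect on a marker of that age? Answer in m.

16 m

dip-slip = rate × time = 0.0340 m/kyr × 516 ka = 17.54 m
throw = dip-slip × sin(dip) = 17.54 × sin(66°) = 16 m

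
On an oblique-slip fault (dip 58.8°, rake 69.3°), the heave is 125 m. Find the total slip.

258 m

dip-slip = heave / cos(dip) = 125 / cos(58.8°) = 241.3 m
net slip = dip-slip / sin(rake) = 241.3 / sin(69.3°) = 258 m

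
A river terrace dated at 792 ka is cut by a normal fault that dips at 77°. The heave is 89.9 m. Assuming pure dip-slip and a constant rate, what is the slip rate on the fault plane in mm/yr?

dip-slip = heave / cos(dip) = 89.9 m / cos(77°) = 399.6 m
rate = 399.6 m / 792 ka = 0.000505 m/yr = 0.505 mm/yr

0.505 mm/yr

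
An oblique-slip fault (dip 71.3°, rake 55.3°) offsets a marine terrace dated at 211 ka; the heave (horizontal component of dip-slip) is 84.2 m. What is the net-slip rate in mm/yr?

1.51 mm/yr

dip-slip = heave / cos(dip) = 84.2 / cos(71.3°) = 262.6 m
net slip = dip-slip / sin(rake) = 262.6 / sin(55.3°) = 319.4 m
rate = 319.4 m / 211 ka = 0.00151 m/yr = 1.51 mm/yr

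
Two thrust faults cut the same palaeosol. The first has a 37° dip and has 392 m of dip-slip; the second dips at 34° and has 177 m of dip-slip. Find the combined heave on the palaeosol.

heave_A = 392 × cos(37°) = 313.1 m
heave_B = 177 × cos(34°) = 146.7 m
total = 313.1 + 146.7 = 460 m

460 m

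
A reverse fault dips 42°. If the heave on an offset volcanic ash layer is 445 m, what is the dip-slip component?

599 m

dip-slip = heave / cos(dip) = 445 / cos(42°) = 599 m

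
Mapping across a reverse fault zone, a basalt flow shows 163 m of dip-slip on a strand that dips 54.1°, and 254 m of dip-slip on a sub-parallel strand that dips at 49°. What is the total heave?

heave_A = 163 × cos(54.1°) = 95.58 m
heave_B = 254 × cos(49°) = 166.6 m
total = 95.58 + 166.6 = 262 m

262 m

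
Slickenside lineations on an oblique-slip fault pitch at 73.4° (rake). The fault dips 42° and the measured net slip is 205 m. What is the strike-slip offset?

strike-slip = net slip × cos(rake) = 205 m × cos(73.4°) = 58.6 m

58.6 m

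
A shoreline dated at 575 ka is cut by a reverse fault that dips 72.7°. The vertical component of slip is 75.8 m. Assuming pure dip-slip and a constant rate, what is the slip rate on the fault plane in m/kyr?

dip-slip = throw / sin(dip) = 75.8 m / sin(72.7°) = 79.39 m
rate = 79.39 m / 575 ka = 0.000138 m/yr = 0.138 m/kyr

0.138 m/kyr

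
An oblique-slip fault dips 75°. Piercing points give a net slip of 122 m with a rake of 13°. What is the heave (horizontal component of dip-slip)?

7.10 m

dip-slip = net slip × sin(rake) = 122 m × sin(13°) = 27.44 m
heave = dip-slip × cos(dip) = 27.44 × cos(75°) = 7.10 m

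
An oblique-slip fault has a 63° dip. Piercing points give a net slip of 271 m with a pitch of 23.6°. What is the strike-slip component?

strike-slip = net slip × cos(rake) = 271 m × cos(23.6°) = 248 m

248 m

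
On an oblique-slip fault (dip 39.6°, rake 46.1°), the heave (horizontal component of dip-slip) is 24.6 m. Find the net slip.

dip-slip = heave / cos(dip) = 24.6 / cos(39.6°) = 31.93 m
net slip = dip-slip / sin(rake) = 31.93 / sin(46.1°) = 44.3 m

44.3 m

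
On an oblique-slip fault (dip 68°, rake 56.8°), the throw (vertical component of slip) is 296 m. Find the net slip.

dip-slip = throw / sin(dip) = 296 / sin(68°) = 319.2 m
net slip = dip-slip / sin(rake) = 319.2 / sin(56.8°) = 382 m

382 m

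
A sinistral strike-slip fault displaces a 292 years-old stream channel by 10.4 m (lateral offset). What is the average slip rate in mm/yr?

35.6 mm/yr

rate = 10.4 m / 292 years = 0.0356 m/yr = 35.6 mm/yr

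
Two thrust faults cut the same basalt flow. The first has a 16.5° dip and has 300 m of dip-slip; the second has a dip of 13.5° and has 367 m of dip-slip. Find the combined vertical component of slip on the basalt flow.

throw_A = 300 × sin(16.5°) = 85.20 m
throw_B = 367 × sin(13.5°) = 85.67 m
total = 85.20 + 85.67 = 171 m

171 m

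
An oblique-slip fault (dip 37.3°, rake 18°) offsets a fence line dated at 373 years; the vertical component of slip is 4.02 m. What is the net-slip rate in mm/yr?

dip-slip = throw / sin(dip) = 4.02 / sin(37.3°) = 6.634 m
net slip = dip-slip / sin(rake) = 6.634 / sin(18°) = 21.47 m
rate = 21.47 m / 373 years = 0.0576 m/yr = 57.6 mm/yr

57.6 mm/yr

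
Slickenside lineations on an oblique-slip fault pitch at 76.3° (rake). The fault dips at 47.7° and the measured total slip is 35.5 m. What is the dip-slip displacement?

dip-slip = net slip × sin(rake) = 35.5 m × sin(76.3°) = 34.5 m

34.5 m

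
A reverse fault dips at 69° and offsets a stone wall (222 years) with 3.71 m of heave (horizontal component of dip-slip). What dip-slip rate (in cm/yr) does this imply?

4.66 cm/yr

dip-slip = heave / cos(dip) = 3.71 m / cos(69°) = 10.35 m
rate = 10.35 m / 222 years = 0.0466 m/yr = 4.66 cm/yr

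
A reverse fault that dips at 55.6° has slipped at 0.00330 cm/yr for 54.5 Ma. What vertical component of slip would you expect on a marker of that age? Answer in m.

dip-slip = rate × time = 0.00330 cm/yr × 54.5 Ma = 1799 m
throw = dip-slip × sin(dip) = 1799 × sin(55.6°) = 1480 m

1480 m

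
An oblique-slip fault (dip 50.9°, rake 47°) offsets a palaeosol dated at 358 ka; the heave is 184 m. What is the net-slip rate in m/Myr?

1110 m/Myr

dip-slip = heave / cos(dip) = 184 / cos(50.9°) = 291.8 m
net slip = dip-slip / sin(rake) = 291.8 / sin(47°) = 398.9 m
rate = 398.9 m / 358 ka = 0.00111 m/yr = 1110 m/Myr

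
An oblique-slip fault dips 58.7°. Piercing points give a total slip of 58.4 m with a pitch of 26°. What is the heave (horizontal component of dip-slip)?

dip-slip = net slip × sin(rake) = 58.4 m × sin(26°) = 25.60 m
heave = dip-slip × cos(dip) = 25.60 × cos(58.7°) = 13.3 m

13.3 m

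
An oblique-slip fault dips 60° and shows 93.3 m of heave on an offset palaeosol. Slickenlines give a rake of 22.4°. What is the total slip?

dip-slip = heave / cos(dip) = 93.3 / cos(60°) = 186.6 m
net slip = dip-slip / sin(rake) = 186.6 / sin(22.4°) = 490 m

490 m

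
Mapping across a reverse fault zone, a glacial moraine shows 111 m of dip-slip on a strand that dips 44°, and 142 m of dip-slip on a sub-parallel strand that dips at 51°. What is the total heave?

heave_A = 111 × cos(44°) = 79.85 m
heave_B = 142 × cos(51°) = 89.36 m
total = 79.85 + 89.36 = 169 m

169 m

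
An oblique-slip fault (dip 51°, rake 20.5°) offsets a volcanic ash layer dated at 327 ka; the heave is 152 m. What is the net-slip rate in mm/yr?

dip-slip = heave / cos(dip) = 152 / cos(51°) = 241.5 m
net slip = dip-slip / sin(rake) = 241.5 / sin(20.5°) = 689.7 m
rate = 689.7 m / 327 ka = 0.00211 m/yr = 2.11 mm/yr

2.11 mm/yr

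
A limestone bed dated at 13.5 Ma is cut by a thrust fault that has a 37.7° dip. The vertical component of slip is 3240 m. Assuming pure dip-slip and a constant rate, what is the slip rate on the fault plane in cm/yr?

dip-slip = throw / sin(dip) = 3240 m / sin(37.7°) = 5298 m
rate = 5298 m / 13.5 Ma = 0.000392 m/yr = 0.0392 cm/yr

0.0392 cm/yr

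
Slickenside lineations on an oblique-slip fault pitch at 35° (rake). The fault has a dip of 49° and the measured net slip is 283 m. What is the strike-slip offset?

232 m

strike-slip = net slip × cos(rake) = 283 m × cos(35°) = 232 m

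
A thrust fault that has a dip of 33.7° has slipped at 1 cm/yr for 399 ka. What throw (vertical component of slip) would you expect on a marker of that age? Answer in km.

dip-slip = rate × time = 1 cm/yr × 399 ka = 3990 m
throw = dip-slip × sin(dip) = 3990 × sin(33.7°) = 2210 m = 2.21 km

2.21 km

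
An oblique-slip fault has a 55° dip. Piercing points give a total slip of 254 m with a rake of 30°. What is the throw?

104 m

dip-slip = net slip × sin(rake) = 254 m × sin(30°) = 127 m
throw = dip-slip × sin(dip) = 127 × sin(55°) = 104 m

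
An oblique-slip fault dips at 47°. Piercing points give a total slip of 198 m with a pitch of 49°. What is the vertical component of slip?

109 m

dip-slip = net slip × sin(rake) = 198 m × sin(49°) = 149.4 m
throw = dip-slip × sin(dip) = 149.4 × sin(47°) = 109 m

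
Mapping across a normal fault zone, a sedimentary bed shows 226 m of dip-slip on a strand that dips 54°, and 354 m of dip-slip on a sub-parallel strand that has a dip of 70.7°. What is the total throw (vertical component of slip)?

517 m

throw_A = 226 × sin(54°) = 182.8 m
throw_B = 354 × sin(70.7°) = 334.1 m
total = 182.8 + 334.1 = 517 m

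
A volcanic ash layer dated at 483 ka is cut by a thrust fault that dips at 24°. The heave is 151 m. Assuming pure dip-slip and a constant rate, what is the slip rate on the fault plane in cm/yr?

0.0342 cm/yr

dip-slip = heave / cos(dip) = 151 m / cos(24°) = 165.3 m
rate = 165.3 m / 483 ka = 0.000342 m/yr = 0.0342 cm/yr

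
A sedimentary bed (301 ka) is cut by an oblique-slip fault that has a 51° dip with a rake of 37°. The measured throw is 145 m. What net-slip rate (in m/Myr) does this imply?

dip-slip = throw / sin(dip) = 145 / sin(51°) = 186.6 m
net slip = dip-slip / sin(rake) = 186.6 / sin(37°) = 310 m
rate = 310 m / 301 ka = 0.00103 m/yr = 1030 m/Myr

1030 m/Myr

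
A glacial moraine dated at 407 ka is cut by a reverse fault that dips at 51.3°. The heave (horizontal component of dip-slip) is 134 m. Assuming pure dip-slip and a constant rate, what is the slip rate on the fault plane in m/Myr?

dip-slip = heave / cos(dip) = 134 m / cos(51.3°) = 214.3 m
rate = 214.3 m / 407 ka = 0.000527 m/yr = 527 m/Myr

527 m/Myr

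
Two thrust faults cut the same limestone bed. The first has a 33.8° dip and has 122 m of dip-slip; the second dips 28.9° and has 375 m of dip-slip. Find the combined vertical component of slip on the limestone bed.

throw_A = 122 × sin(33.8°) = 67.87 m
throw_B = 375 × sin(28.9°) = 181.2 m
total = 67.87 + 181.2 = 249 m

249 m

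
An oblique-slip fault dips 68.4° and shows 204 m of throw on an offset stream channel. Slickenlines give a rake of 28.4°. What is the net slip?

dip-slip = throw / sin(dip) = 204 / sin(68.4°) = 219.4 m
net slip = dip-slip / sin(rake) = 219.4 / sin(28.4°) = 461 m

461 m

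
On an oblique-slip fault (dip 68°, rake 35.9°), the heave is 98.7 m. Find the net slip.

449 m

dip-slip = heave / cos(dip) = 98.7 / cos(68°) = 263.5 m
net slip = dip-slip / sin(rake) = 263.5 / sin(35.9°) = 449 m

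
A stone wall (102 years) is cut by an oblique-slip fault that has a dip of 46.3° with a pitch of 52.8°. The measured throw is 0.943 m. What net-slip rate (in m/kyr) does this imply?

dip-slip = throw / sin(dip) = 0.943 / sin(46.3°) = 1.304 m
net slip = dip-slip / sin(rake) = 1.304 / sin(52.8°) = 1.638 m
rate = 1.638 m / 102 years = 0.0161 m/yr = 16.1 m/kyr

16.1 m/kyr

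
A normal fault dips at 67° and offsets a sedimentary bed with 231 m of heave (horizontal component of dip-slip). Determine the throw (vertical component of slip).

544 m

throw = heave × tan(dip) = 231 × tan(67°) = 544 m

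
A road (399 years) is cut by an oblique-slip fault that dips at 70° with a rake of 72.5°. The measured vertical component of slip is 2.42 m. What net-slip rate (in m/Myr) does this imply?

dip-slip = throw / sin(dip) = 2.42 / sin(70°) = 2.575 m
net slip = dip-slip / sin(rake) = 2.575 / sin(72.5°) = 2.700 m
rate = 2.700 m / 399 years = 0.00677 m/yr = 6770 m/Myr

6770 m/Myr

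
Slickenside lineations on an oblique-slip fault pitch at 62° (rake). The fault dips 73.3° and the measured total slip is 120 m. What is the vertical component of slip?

dip-slip = net slip × sin(rake) = 120 m × sin(62°) = 106 m
throw = dip-slip × sin(dip) = 106 × sin(73.3°) = 101 m

101 m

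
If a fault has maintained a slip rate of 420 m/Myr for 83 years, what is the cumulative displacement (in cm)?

3.49 cm

slip = rate × time = 420 m/Myr × 83 years = 0.0349 m = 3.49 cm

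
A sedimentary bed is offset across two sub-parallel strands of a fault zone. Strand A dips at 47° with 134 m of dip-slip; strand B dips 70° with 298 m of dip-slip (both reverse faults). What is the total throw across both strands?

throw_A = 134 × sin(47°) = 98 m
throw_B = 298 × sin(70°) = 280 m
total = 98 + 280 = 378 m

378 m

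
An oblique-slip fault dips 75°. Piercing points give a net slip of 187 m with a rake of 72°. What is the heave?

46 m

dip-slip = net slip × sin(rake) = 187 m × sin(72°) = 177.8 m
heave = dip-slip × cos(dip) = 177.8 × cos(75°) = 46 m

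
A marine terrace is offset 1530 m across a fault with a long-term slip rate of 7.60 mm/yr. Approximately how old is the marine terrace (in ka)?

age = offset / rate = 1530 m / (7.60 mm/yr) = 201000 yr = 201 ka

201 ka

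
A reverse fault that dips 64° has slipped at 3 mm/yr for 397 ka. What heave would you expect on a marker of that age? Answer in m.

522 m

dip-slip = rate × time = 3 mm/yr × 397 ka = 1191 m
heave = dip-slip × cos(dip) = 1191 × cos(64°) = 522 m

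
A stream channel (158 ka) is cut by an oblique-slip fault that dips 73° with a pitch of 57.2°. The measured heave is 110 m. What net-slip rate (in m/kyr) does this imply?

2.83 m/kyr

dip-slip = heave / cos(dip) = 110 / cos(73°) = 376.2 m
net slip = dip-slip / sin(rake) = 376.2 / sin(57.2°) = 447.6 m
rate = 447.6 m / 158 ka = 0.00283 m/yr = 2.83 m/kyr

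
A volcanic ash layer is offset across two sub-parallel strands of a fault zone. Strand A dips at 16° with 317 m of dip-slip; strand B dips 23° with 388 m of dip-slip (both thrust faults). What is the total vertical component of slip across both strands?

239 m

throw_A = 317 × sin(16°) = 87.38 m
throw_B = 388 × sin(23°) = 151.6 m
total = 87.38 + 151.6 = 239 m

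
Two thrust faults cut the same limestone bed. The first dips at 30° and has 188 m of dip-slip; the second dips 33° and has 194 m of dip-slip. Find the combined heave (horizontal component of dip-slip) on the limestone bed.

heave_A = 188 × cos(30°) = 162.8 m
heave_B = 194 × cos(33°) = 162.7 m
total = 162.8 + 162.7 = 326 m

326 m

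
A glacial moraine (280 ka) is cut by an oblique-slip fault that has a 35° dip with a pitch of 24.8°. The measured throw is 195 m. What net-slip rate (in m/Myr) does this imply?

2890 m/Myr

dip-slip = throw / sin(dip) = 195 / sin(35°) = 340 m
net slip = dip-slip / sin(rake) = 340 / sin(24.8°) = 810.5 m
rate = 810.5 m / 280 ka = 0.00289 m/yr = 2890 m/Myr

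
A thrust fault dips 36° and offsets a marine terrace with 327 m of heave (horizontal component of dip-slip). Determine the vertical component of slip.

throw = heave × tan(dip) = 327 × tan(36°) = 238 m

238 m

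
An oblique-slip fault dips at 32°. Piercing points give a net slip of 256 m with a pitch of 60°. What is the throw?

dip-slip = net slip × sin(rake) = 256 m × sin(60°) = 221.7 m
throw = dip-slip × sin(dip) = 221.7 × sin(32°) = 117 m

117 m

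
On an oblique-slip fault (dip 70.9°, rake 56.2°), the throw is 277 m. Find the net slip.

dip-slip = throw / sin(dip) = 277 / sin(70.9°) = 293.1 m
net slip = dip-slip / sin(rake) = 293.1 / sin(56.2°) = 353 m

353 m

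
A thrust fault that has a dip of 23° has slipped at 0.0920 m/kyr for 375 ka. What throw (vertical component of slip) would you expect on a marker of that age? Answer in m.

13.5 m

dip-slip = rate × time = 0.0920 m/kyr × 375 ka = 34.50 m
throw = dip-slip × sin(dip) = 34.50 × sin(23°) = 13.5 m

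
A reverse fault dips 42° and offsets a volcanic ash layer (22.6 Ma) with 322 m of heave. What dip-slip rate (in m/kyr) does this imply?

dip-slip = heave / cos(dip) = 322 m / cos(42°) = 433.3 m
rate = 433.3 m / 22.6 Ma = 0.0000192 m/yr = 0.0192 m/kyr

0.0192 m/kyr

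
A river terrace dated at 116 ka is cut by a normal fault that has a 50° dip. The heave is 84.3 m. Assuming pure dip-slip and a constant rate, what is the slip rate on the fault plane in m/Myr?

dip-slip = heave / cos(dip) = 84.3 m / cos(50°) = 131.1 m
rate = 131.1 m / 116 ka = 0.00113 m/yr = 1130 m/Myr

1130 m/Myr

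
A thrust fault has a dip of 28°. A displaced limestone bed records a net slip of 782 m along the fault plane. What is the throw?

367 m

throw = dip-slip × sin(dip) = 782 m × sin(28°) = 367 m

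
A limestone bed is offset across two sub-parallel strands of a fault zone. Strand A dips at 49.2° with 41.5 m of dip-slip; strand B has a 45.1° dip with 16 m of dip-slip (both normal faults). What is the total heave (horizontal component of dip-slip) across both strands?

38.4 m

heave_A = 41.5 × cos(49.2°) = 27.12 m
heave_B = 16 × cos(45.1°) = 11.29 m
total = 27.12 + 11.29 = 38.4 m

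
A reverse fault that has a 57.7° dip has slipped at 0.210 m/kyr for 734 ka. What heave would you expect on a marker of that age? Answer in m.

dip-slip = rate × time = 0.210 m/kyr × 734 ka = 154.1 m
heave = dip-slip × cos(dip) = 154.1 × cos(57.7°) = 82.4 m

82.4 m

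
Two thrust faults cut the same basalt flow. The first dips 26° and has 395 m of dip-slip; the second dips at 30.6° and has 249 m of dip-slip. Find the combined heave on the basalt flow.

heave_A = 395 × cos(26°) = 355 m
heave_B = 249 × cos(30.6°) = 214.3 m
total = 355 + 214.3 = 569 m

569 m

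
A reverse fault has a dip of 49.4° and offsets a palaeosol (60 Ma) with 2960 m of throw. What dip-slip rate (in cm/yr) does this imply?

0.00650 cm/yr

dip-slip = throw / sin(dip) = 2960 m / sin(49.4°) = 3898 m
rate = 3898 m / 60 Ma = 0.0000650 m/yr = 0.00650 cm/yr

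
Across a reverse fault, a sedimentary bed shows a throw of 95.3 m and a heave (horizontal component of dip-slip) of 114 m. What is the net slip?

net slip = √(throw² + heave²) = √(95.3² + 114²) = 149 m

149 m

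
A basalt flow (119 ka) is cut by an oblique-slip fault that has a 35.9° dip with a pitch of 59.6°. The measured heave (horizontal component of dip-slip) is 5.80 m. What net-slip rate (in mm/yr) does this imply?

0.0698 mm/yr

dip-slip = heave / cos(dip) = 5.80 / cos(35.9°) = 7.160 m
net slip = dip-slip / sin(rake) = 7.160 / sin(59.6°) = 8.301 m
rate = 8.301 m / 119 ka = 0.0000698 m/yr = 0.0698 mm/yr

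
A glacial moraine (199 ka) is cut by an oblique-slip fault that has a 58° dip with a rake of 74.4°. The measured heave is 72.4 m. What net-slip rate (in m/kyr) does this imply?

dip-slip = heave / cos(dip) = 72.4 / cos(58°) = 136.6 m
net slip = dip-slip / sin(rake) = 136.6 / sin(74.4°) = 141.8 m
rate = 141.8 m / 199 ka = 0.000713 m/yr = 0.713 m/kyr

0.713 m/kyr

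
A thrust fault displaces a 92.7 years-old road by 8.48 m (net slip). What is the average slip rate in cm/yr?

rate = 8.48 m / 92.7 years = 0.0915 m/yr = 9.15 cm/yr

9.15 cm/yr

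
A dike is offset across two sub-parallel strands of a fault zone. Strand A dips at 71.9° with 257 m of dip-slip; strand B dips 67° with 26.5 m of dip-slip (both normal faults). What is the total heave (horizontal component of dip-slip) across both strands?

heave_A = 257 × cos(71.9°) = 79.84 m
heave_B = 26.5 × cos(67°) = 10.35 m
total = 79.84 + 10.35 = 90.2 m

90.2 m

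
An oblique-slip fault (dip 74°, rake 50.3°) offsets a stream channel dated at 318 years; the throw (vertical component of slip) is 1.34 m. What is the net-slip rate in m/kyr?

dip-slip = throw / sin(dip) = 1.34 / sin(74°) = 1.394 m
net slip = dip-slip / sin(rake) = 1.394 / sin(50.3°) = 1.812 m
rate = 1.812 m / 318 years = 0.00570 m/yr = 5.70 m/kyr

5.70 m/kyr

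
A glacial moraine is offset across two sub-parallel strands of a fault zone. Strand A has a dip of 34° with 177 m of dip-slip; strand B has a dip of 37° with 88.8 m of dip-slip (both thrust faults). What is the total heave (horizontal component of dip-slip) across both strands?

218 m

heave_A = 177 × cos(34°) = 146.7 m
heave_B = 88.8 × cos(37°) = 70.92 m
total = 146.7 + 70.92 = 218 m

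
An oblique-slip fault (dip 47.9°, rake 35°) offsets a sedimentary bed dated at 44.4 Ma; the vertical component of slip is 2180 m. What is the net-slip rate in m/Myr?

dip-slip = throw / sin(dip) = 2180 / sin(47.9°) = 2938 m
net slip = dip-slip / sin(rake) = 2938 / sin(35°) = 5122 m
rate = 5122 m / 44.4 Ma = 0.000115 m/yr = 115 m/Myr

115 m/Myr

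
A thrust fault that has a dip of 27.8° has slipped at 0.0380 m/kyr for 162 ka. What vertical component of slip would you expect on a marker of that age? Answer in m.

2.87 m

dip-slip = rate × time = 0.0380 m/kyr × 162 ka = 6.156 m
throw = dip-slip × sin(dip) = 6.156 × sin(27.8°) = 2.87 m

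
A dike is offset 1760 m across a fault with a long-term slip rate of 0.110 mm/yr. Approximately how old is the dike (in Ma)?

16 Ma

age = offset / rate = 1760 m / (0.110 mm/yr) = 1.6e+07 yr = 16 Ma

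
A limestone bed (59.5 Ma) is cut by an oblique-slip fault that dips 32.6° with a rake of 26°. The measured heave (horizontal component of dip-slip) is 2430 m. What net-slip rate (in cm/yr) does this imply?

0.0111 cm/yr

dip-slip = heave / cos(dip) = 2430 / cos(32.6°) = 2884 m
net slip = dip-slip / sin(rake) = 2884 / sin(26°) = 6580 m
rate = 6580 m / 59.5 Ma = 0.000111 m/yr = 0.0111 cm/yr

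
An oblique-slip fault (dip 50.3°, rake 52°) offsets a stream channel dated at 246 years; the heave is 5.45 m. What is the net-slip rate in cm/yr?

dip-slip = heave / cos(dip) = 5.45 / cos(50.3°) = 8.532 m
net slip = dip-slip / sin(rake) = 8.532 / sin(52°) = 10.83 m
rate = 10.83 m / 246 years = 0.0440 m/yr = 4.40 cm/yr

4.40 cm/yr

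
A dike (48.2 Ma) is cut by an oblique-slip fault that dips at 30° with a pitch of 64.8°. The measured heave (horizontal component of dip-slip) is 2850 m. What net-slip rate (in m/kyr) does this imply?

0.0755 m/kyr

dip-slip = heave / cos(dip) = 2850 / cos(30°) = 3291 m
net slip = dip-slip / sin(rake) = 3291 / sin(64.8°) = 3637 m
rate = 3637 m / 48.2 Ma = 0.0000755 m/yr = 0.0755 m/kyr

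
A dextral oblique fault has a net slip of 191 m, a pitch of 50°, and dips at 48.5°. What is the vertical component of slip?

110 m

dip-slip = net slip × sin(rake) = 191 m × sin(50°) = 146.3 m
throw = dip-slip × sin(dip) = 146.3 × sin(48.5°) = 110 m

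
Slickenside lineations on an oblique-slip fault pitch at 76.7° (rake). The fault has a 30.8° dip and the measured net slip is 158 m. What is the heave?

dip-slip = net slip × sin(rake) = 158 m × sin(76.7°) = 153.8 m
heave = dip-slip × cos(dip) = 153.8 × cos(30.8°) = 132 m

132 m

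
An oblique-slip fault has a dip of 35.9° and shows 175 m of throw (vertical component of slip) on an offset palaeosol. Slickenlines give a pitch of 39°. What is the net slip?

474 m

dip-slip = throw / sin(dip) = 175 / sin(35.9°) = 298.4 m
net slip = dip-slip / sin(rake) = 298.4 / sin(39°) = 474 m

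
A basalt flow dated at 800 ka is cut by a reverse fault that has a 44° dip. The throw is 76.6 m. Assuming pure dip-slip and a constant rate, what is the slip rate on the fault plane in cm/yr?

0.0138 cm/yr

dip-slip = throw / sin(dip) = 76.6 m / sin(44°) = 110.3 m
rate = 110.3 m / 800 ka = 0.000138 m/yr = 0.0138 cm/yr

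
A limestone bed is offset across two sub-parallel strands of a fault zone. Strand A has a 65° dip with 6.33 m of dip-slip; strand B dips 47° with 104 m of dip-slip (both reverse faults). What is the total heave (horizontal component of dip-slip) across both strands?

73.6 m

heave_A = 6.33 × cos(65°) = 2.675 m
heave_B = 104 × cos(47°) = 70.93 m
total = 2.675 + 70.93 = 73.6 m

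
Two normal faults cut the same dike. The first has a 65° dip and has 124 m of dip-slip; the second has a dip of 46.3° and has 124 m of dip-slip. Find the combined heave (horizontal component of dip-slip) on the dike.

heave_A = 124 × cos(65°) = 52.40 m
heave_B = 124 × cos(46.3°) = 85.67 m
total = 52.40 + 85.67 = 138 m

138 m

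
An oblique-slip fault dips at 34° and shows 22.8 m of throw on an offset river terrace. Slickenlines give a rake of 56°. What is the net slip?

dip-slip = throw / sin(dip) = 22.8 / sin(34°) = 40.77 m
net slip = dip-slip / sin(rake) = 40.77 / sin(56°) = 49.2 m

49.2 m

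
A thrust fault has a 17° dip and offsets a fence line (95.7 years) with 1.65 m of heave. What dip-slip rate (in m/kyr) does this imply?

dip-slip = heave / cos(dip) = 1.65 m / cos(17°) = 1.725 m
rate = 1.725 m / 95.7 years = 0.0180 m/yr = 18 m/kyr

18 m/kyr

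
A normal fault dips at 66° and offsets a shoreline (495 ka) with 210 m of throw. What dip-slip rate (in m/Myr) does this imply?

dip-slip = throw / sin(dip) = 210 m / sin(66°) = 229.9 m
rate = 229.9 m / 495 ka = 0.000464 m/yr = 464 m/Myr

464 m/Myr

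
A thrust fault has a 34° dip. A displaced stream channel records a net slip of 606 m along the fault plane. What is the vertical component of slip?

339 m

throw = dip-slip × sin(dip) = 606 m × sin(34°) = 339 m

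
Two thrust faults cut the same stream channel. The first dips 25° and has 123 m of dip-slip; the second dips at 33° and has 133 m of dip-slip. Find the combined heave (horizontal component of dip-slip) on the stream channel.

heave_A = 123 × cos(25°) = 111.5 m
heave_B = 133 × cos(33°) = 111.5 m
total = 111.5 + 111.5 = 223 m

223 m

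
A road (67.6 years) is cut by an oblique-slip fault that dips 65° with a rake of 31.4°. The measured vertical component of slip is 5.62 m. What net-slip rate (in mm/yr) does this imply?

176 mm/yr

dip-slip = throw / sin(dip) = 5.62 / sin(65°) = 6.201 m
net slip = dip-slip / sin(rake) = 6.201 / sin(31.4°) = 11.90 m
rate = 11.90 m / 67.6 years = 0.176 m/yr = 176 mm/yr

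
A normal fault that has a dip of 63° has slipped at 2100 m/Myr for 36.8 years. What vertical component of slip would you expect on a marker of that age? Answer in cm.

dip-slip = rate × time = 2100 m/Myr × 36.8 years = 0.07728 m
throw = dip-slip × sin(dip) = 0.07728 × sin(63°) = 0.0689 m = 6.89 cm

6.89 cm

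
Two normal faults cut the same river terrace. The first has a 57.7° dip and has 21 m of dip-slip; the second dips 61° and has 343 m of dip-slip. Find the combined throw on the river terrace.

throw_A = 21 × sin(57.7°) = 17.75 m
throw_B = 343 × sin(61°) = 300 m
total = 17.75 + 300 = 318 m

318 m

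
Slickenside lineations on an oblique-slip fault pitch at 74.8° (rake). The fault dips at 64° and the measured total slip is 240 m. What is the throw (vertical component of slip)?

208 m

dip-slip = net slip × sin(rake) = 240 m × sin(74.8°) = 231.6 m
throw = dip-slip × sin(dip) = 231.6 × sin(64°) = 208 m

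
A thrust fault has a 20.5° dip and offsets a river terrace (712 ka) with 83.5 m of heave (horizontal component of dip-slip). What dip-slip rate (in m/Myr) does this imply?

dip-slip = heave / cos(dip) = 83.5 m / cos(20.5°) = 89.15 m
rate = 89.15 m / 712 ka = 0.000125 m/yr = 125 m/Myr

125 m/Myr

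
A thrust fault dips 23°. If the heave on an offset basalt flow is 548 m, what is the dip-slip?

595 m

dip-slip = heave / cos(dip) = 548 / cos(23°) = 595 m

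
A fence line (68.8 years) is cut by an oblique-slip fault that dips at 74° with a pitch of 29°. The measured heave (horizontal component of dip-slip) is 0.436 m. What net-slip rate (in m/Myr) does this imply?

47400 m/Myr

dip-slip = heave / cos(dip) = 0.436 / cos(74°) = 1.582 m
net slip = dip-slip / sin(rake) = 1.582 / sin(29°) = 3.263 m
rate = 3.263 m / 68.8 years = 0.0474 m/yr = 47400 m/Myr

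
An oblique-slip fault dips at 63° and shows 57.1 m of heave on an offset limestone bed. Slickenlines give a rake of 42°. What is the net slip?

188 m

dip-slip = heave / cos(dip) = 57.1 / cos(63°) = 125.8 m
net slip = dip-slip / sin(rake) = 125.8 / sin(42°) = 188 m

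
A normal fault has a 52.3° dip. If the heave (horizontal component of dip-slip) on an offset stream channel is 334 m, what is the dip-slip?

546 m

dip-slip = heave / cos(dip) = 334 / cos(52.3°) = 546 m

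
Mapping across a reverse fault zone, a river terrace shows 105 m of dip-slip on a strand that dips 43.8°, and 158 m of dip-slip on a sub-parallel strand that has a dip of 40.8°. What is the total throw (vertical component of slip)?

176 m

throw_A = 105 × sin(43.8°) = 72.68 m
throw_B = 158 × sin(40.8°) = 103.2 m
total = 72.68 + 103.2 = 176 m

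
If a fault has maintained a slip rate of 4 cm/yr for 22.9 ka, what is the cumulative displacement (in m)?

slip = rate × time = 4 cm/yr × 22.9 ka = 916 m

916 m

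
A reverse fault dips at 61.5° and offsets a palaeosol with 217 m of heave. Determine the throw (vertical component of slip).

throw = heave × tan(dip) = 217 × tan(61.5°) = 400 m

400 m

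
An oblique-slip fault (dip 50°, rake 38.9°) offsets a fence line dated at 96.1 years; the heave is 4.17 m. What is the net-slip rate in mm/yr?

108 mm/yr

dip-slip = heave / cos(dip) = 4.17 / cos(50°) = 6.487 m
net slip = dip-slip / sin(rake) = 6.487 / sin(38.9°) = 10.33 m
rate = 10.33 m / 96.1 years = 0.108 m/yr = 108 mm/yr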